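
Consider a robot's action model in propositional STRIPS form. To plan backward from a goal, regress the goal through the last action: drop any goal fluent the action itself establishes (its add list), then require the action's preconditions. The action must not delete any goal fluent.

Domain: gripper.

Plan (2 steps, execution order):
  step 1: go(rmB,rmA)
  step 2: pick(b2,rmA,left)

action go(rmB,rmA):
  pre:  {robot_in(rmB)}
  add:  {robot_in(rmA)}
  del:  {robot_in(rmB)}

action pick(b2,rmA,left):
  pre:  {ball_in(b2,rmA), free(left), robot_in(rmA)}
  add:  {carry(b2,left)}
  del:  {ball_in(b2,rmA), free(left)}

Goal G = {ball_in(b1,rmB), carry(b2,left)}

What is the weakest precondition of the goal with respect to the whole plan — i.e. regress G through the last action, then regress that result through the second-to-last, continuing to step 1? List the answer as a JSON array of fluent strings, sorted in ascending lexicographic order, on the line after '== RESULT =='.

Regress step by step:
  through step 2 (pick(b2,rmA,left)): drop {carry(b2,left)}, keep {ball_in(b1,rmB)}, require {ball_in(b2,rmA), free(left), robot_in(rmA)}
    → {ball_in(b1,rmB), ball_in(b2,rmA), free(left), robot_in(rmA)}
  through step 1 (go(rmB,rmA)): drop {robot_in(rmA)}, keep {ball_in(b1,rmB), ball_in(b2,rmA), free(left)}, require {robot_in(rmB)}
    → {ball_in(b1,rmB), ball_in(b2,rmA), free(left), robot_in(rmB)}

== RESULT ==
["ball_in(b1,rmB)", "ball_in(b2,rmA)", "free(left)", "robot_in(rmB)"]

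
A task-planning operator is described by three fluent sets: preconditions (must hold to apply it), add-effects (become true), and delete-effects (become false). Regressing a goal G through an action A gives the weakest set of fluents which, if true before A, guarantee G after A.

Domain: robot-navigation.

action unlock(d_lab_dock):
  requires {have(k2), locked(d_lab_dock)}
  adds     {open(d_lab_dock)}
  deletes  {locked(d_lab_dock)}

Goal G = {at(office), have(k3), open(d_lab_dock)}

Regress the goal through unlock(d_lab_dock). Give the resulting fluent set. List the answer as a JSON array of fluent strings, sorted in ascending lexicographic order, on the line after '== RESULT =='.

Compute (G \ add) ∪ pre:
  G ∩ del = {}  (empty — regression defined)
  G \ add = {at(office), have(k3), open(d_lab_dock)} \ {open(d_lab_dock)} = {at(office), have(k3)}
  ∪ pre   = {at(office), have(k3)} ∪ {have(k2), locked(d_lab_dock)}
          = {at(office), have(k2), have(k3), locked(d_lab_dock)}

== RESULT ==
["at(office)", "have(k2)", "have(k3)", "locked(d_lab_dock)"]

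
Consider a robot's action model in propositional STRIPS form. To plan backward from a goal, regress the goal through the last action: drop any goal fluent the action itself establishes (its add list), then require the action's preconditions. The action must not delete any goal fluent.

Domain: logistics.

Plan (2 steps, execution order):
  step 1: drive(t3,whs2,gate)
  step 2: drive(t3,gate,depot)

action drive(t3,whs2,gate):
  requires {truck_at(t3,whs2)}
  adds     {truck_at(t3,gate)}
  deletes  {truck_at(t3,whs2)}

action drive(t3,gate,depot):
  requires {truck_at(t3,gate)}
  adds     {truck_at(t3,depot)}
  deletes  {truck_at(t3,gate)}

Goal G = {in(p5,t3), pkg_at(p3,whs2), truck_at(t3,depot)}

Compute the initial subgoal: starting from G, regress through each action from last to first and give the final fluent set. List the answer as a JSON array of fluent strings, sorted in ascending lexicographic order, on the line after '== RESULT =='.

Work backward from the goal:
  through step 2 (drive(t3,gate,depot)): drop {truck_at(t3,depot)}, keep {in(p5,t3), pkg_at(p3,whs2)}, require {truck_at(t3,gate)}
    → {in(p5,t3), pkg_at(p3,whs2), truck_at(t3,gate)}
  through step 1 (drive(t3,whs2,gate)): drop {truck_at(t3,gate)}, keep {in(p5,t3), pkg_at(p3,whs2)}, require {truck_at(t3,whs2)}
    → {in(p5,t3), pkg_at(p3,whs2), truck_at(t3,whs2)}

== RESULT ==
["in(p5,t3)", "pkg_at(p3,whs2)", "truck_at(t3,whs2)"]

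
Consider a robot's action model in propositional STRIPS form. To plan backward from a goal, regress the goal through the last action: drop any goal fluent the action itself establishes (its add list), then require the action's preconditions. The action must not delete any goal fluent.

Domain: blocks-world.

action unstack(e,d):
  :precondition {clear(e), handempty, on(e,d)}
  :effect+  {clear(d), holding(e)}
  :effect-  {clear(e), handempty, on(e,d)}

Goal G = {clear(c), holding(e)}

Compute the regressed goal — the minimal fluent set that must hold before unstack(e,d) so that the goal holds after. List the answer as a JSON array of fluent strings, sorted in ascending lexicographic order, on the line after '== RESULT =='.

Regress:
  G ∩ del = {}  (empty — regression defined)
  G \ add = {clear(c), holding(e)} \ {clear(d), holding(e)} = {clear(c)}
  ∪ pre   = {clear(c)} ∪ {clear(e), handempty, on(e,d)}
          = {clear(c), clear(e), handempty, on(e,d)}

== RESULT ==
["clear(c)", "clear(e)", "handempty", "on(e,d)"]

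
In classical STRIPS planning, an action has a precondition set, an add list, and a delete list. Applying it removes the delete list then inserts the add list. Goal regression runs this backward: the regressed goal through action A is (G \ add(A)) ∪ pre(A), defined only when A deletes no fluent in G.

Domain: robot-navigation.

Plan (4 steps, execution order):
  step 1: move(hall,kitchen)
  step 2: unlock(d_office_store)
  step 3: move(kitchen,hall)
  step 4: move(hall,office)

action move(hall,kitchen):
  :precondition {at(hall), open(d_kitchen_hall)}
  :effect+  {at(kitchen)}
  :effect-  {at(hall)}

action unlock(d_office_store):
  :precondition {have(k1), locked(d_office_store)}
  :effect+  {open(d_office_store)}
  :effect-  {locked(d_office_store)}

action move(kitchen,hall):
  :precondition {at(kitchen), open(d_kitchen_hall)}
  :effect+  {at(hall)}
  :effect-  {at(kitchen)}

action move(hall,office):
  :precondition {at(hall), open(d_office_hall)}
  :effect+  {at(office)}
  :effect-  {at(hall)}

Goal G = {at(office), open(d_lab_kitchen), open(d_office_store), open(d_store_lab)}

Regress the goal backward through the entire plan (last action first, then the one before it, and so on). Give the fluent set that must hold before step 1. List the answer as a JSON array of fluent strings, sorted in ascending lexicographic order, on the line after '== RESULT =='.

Work backward from the goal:
  through step 4 (move(hall,office)): drop {at(office)}, keep {open(d_lab_kitchen), open(d_office_store), open(d_store_lab)}, require {at(hall), open(d_office_hall)}
    → {at(hall), open(d_lab_kitchen), open(d_office_hall), open(d_office_store), open(d_store_lab)}
  through step 3 (move(kitchen,hall)): drop {at(hall)}, keep {open(d_lab_kitchen), open(d_office_hall), open(d_office_store), open(d_store_lab)}, require {at(kitchen), open(d_kitchen_hall)}
    → {at(kitchen), open(d_kitchen_hall), open(d_lab_kitchen), open(d_office_hall), open(d_office_store), open(d_store_lab)}
  through step 2 (unlock(d_office_store)): drop {open(d_office_store)}, keep {at(kitchen), open(d_kitchen_hall), open(d_lab_kitchen), open(d_office_hall), open(d_store_lab)}, require {have(k1), locked(d_office_store)}
    → {at(kitchen), have(k1), locked(d_office_store), open(d_kitchen_hall), open(d_lab_kitchen), open(d_office_hall), open(d_store_lab)}
  through step 1 (move(hall,kitchen)): drop {at(kitchen)}, keep {have(k1), locked(d_office_store), open(d_kitchen_hall), open(d_lab_kitchen), open(d_office_hall), open(d_store_lab)}, require {at(hall), open(d_kitchen_hall)}
    → {at(hall), have(k1), locked(d_office_store), open(d_kitchen_hall), open(d_lab_kitchen), open(d_office_hall), open(d_store_lab)}

== RESULT ==
["at(hall)", "have(k1)", "locked(d_office_store)", "open(d_kitchen_hall)", "open(d_lab_kitchen)", "open(d_office_hall)", "open(d_store_lab)"]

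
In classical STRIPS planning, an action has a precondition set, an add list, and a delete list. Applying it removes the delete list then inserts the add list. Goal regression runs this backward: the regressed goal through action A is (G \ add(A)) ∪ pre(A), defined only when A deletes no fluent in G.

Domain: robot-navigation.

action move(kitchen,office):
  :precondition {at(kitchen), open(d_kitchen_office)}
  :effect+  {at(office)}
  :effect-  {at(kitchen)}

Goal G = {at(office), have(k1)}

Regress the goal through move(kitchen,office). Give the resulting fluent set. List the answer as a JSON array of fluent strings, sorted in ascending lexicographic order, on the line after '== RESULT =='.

Compute (G \ add) ∪ pre:
  G ∩ del = {}  (empty — regression defined)
  G \ add = {at(office), have(k1)} \ {at(office)} = {have(k1)}
  ∪ pre   = {have(k1)} ∪ {at(kitchen), open(d_kitchen_office)}
          = {at(kitchen), have(k1), open(d_kitchen_office)}

== RESULT ==
["at(kitchen)", "have(k1)", "open(d_kitchen_office)"]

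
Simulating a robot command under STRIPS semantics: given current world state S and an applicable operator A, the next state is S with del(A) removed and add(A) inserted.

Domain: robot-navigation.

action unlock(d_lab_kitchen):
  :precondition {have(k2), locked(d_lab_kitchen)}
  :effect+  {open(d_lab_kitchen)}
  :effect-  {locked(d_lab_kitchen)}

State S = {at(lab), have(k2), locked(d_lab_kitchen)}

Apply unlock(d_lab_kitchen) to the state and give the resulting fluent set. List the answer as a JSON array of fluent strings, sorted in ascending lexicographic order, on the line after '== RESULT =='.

Progress:
  pre ⊆ S: {have(k2), locked(d_lab_kitchen)} ⊆ S  — applicable
  S \ del = {at(lab), have(k2)}
  ∪ add   = {at(lab), have(k2), open(d_lab_kitchen)}

== RESULT ==
["at(lab)", "have(k2)", "open(d_lab_kitchen)"]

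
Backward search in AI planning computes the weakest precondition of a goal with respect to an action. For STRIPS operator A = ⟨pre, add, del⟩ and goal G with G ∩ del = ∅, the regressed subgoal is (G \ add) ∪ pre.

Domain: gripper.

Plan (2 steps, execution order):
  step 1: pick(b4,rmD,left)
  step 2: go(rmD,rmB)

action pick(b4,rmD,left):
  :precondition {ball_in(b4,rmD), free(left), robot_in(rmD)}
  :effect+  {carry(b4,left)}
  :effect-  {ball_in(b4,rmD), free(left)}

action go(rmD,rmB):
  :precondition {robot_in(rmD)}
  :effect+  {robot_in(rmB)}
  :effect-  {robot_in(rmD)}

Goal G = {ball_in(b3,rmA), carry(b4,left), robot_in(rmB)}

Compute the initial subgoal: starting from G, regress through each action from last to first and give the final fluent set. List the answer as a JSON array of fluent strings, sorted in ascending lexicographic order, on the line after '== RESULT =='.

Work backward from the goal:
  through step 2 (go(rmD,rmB)): drop {robot_in(rmB)}, keep {ball_in(b3,rmA), carry(b4,left)}, require {robot_in(rmD)}
    → {ball_in(b3,rmA), carry(b4,left), robot_in(rmD)}
  through step 1 (pick(b4,rmD,left)): drop {carry(b4,left)}, keep {ball_in(b3,rmA), robot_in(rmD)}, require {ball_in(b4,rmD), free(left), robot_in(rmD)}
    → {ball_in(b3,rmA), ball_in(b4,rmD), free(left), robot_in(rmD)}

== RESULT ==
["ball_in(b3,rmA)", "ball_in(b4,rmD)", "free(left)", "robot_in(rmD)"]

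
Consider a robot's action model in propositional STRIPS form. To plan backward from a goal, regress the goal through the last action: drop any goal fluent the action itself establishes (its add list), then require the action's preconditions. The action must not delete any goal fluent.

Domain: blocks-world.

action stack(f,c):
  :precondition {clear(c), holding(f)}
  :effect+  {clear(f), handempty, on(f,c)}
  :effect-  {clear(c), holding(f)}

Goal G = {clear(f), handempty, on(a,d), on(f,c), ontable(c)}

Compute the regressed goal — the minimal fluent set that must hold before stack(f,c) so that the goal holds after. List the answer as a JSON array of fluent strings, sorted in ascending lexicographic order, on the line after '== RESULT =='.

Regress:
  G ∩ del = {}  (empty — regression defined)
  G \ add = {clear(f), handempty, on(a,d), on(f,c), ontable(c)} \ {clear(f), handempty, on(f,c)} = {on(a,d), ontable(c)}
  ∪ pre   = {on(a,d), ontable(c)} ∪ {clear(c), holding(f)}
          = {clear(c), holding(f), on(a,d), ontable(c)}

== RESULT ==
["clear(c)", "holding(f)", "on(a,d)", "ontable(c)"]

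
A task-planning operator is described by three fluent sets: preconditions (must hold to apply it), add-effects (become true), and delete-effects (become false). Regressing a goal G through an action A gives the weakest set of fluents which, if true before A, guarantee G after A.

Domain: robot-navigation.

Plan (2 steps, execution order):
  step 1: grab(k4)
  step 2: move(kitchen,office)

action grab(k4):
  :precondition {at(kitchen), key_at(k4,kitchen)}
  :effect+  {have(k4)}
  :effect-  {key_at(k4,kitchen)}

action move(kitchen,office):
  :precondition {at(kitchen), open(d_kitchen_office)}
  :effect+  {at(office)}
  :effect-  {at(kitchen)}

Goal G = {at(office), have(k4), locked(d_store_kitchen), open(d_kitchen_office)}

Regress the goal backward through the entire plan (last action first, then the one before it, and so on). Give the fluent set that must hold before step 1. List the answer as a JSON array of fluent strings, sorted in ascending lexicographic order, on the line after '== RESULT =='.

Work backward from the goal:
  through step 2 (move(kitchen,office)): drop {at(office)}, keep {have(k4), locked(d_store_kitchen), open(d_kitchen_office)}, require {at(kitchen), open(d_kitchen_office)}
    → {at(kitchen), have(k4), locked(d_store_kitchen), open(d_kitchen_office)}
  through step 1 (grab(k4)): drop {have(k4)}, keep {at(kitchen), locked(d_store_kitchen), open(d_kitchen_office)}, require {at(kitchen), key_at(k4,kitchen)}
    → {at(kitchen), key_at(k4,kitchen), locked(d_store_kitchen), open(d_kitchen_office)}

== RESULT ==
["at(kitchen)", "key_at(k4,kitchen)", "locked(d_store_kitchen)", "open(d_kitchen_office)"]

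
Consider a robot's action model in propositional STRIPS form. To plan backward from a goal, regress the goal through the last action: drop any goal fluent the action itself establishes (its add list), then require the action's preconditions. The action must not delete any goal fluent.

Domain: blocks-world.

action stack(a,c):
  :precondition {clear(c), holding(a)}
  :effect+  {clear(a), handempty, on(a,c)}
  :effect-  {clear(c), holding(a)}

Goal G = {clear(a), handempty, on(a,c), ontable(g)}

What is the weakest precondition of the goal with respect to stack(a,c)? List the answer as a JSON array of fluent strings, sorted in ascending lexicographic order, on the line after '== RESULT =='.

Compute (G \ add) ∪ pre:
  G ∩ del = {}  (empty — regression defined)
  G \ add = {clear(a), handempty, on(a,c), ontable(g)} \ {clear(a), handempty, on(a,c)} = {ontable(g)}
  ∪ pre   = {ontable(g)} ∪ {clear(c), holding(a)}
          = {clear(c), holding(a), ontable(g)}

== RESULT ==
["clear(c)", "holding(a)", "ontable(g)"]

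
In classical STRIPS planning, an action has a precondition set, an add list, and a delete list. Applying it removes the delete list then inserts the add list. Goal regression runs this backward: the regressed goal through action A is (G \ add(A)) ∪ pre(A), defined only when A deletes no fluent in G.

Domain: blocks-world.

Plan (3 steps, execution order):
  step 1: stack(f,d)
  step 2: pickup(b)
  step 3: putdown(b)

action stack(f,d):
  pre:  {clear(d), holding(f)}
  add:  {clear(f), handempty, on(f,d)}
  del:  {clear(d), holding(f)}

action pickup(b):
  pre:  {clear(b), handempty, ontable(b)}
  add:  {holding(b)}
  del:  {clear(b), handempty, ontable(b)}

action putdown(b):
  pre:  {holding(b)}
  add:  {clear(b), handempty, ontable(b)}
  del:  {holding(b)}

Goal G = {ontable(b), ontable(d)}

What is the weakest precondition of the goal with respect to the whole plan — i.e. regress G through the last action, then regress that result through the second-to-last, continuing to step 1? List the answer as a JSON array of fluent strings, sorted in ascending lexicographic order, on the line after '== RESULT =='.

Regress step by step:
  through step 3 (putdown(b)): drop {ontable(b)}, keep {ontable(d)}, require {holding(b)}
    → {holding(b), ontable(d)}
  through step 2 (pickup(b)): drop {holding(b)}, keep {ontable(d)}, require {clear(b), handempty, ontable(b)}
    → {clear(b), handempty, ontable(b), ontable(d)}
  through step 1 (stack(f,d)): drop {handempty}, keep {clear(b), ontable(b), ontable(d)}, require {clear(d), holding(f)}
    → {clear(b), clear(d), holding(f), ontable(b), ontable(d)}

== RESULT ==
["clear(b)", "clear(d)", "holding(f)", "ontable(b)", "ontable(d)"]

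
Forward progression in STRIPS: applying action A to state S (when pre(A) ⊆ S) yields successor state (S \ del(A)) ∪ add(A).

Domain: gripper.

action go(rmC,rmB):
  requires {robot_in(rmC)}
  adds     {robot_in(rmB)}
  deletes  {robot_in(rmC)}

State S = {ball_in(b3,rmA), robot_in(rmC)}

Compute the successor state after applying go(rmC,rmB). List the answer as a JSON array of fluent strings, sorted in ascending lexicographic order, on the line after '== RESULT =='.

Compute (S \ del) ∪ add:
  pre ⊆ S: {robot_in(rmC)} ⊆ S  — applicable
  S \ del = {ball_in(b3,rmA)}
  ∪ add   = {ball_in(b3,rmA), robot_in(rmB)}

== RESULT ==
["ball_in(b3,rmA)", "robot_in(rmB)"]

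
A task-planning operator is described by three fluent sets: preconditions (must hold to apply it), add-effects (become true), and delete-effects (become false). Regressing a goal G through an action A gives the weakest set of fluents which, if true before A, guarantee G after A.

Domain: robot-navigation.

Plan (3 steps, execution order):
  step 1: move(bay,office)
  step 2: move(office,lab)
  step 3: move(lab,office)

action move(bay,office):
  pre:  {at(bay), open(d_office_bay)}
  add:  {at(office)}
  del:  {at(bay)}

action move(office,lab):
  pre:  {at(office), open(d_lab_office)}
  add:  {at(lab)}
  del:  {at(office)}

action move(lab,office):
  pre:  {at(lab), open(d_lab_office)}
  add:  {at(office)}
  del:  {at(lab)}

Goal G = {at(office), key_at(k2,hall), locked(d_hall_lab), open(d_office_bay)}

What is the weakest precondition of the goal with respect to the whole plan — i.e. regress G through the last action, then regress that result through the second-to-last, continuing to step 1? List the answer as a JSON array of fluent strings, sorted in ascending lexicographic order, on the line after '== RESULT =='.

Regress step by step:
  through step 3 (move(lab,office)): drop {at(office)}, keep {key_at(k2,hall), locked(d_hall_lab), open(d_office_bay)}, require {at(lab), open(d_lab_office)}
    → {at(lab), key_at(k2,hall), locked(d_hall_lab), open(d_lab_office), open(d_office_bay)}
  through step 2 (move(office,lab)): drop {at(lab)}, keep {key_at(k2,hall), locked(d_hall_lab), open(d_lab_office), open(d_office_bay)}, require {at(office), open(d_lab_office)}
    → {at(office), key_at(k2,hall), locked(d_hall_lab), open(d_lab_office), open(d_office_bay)}
  through step 1 (move(bay,office)): drop {at(office)}, keep {key_at(k2,hall), locked(d_hall_lab), open(d_lab_office), open(d_office_bay)}, require {at(bay), open(d_office_bay)}
    → {at(bay), key_at(k2,hall), locked(d_hall_lab), open(d_lab_office), open(d_office_bay)}

== RESULT ==
["at(bay)", "key_at(k2,hall)", "locked(d_hall_lab)", "open(d_lab_office)", "open(d_office_bay)"]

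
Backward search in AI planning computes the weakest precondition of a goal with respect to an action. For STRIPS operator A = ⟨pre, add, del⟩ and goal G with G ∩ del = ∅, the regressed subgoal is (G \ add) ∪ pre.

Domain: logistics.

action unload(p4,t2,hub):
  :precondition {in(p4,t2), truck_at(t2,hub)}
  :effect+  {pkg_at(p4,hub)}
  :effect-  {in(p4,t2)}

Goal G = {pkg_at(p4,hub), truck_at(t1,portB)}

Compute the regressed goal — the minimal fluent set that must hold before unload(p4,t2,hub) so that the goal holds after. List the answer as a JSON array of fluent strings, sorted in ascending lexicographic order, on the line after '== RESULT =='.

Compute (G \ add) ∪ pre:
  G ∩ del = {}  (empty — regression defined)
  G \ add = {pkg_at(p4,hub), truck_at(t1,portB)} \ {pkg_at(p4,hub)} = {truck_at(t1,portB)}
  ∪ pre   = {truck_at(t1,portB)} ∪ {in(p4,t2), truck_at(t2,hub)}
          = {in(p4,t2), truck_at(t1,portB), truck_at(t2,hub)}

== RESULT ==
["in(p4,t2)", "truck_at(t1,portB)", "truck_at(t2,hub)"]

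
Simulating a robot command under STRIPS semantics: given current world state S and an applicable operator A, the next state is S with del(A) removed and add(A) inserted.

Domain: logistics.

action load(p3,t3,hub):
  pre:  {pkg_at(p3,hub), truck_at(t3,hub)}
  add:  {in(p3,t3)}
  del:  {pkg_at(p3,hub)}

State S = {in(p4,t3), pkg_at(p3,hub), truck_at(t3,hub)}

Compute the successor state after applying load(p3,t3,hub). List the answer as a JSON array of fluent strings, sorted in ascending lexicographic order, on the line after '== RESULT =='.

Compute (S \ del) ∪ add:
  pre ⊆ S: {pkg_at(p3,hub), truck_at(t3,hub)} ⊆ S  — applicable
  S \ del = {in(p4,t3), truck_at(t3,hub)}
  ∪ add   = {in(p3,t3), in(p4,t3), truck_at(t3,hub)}

== RESULT ==
["in(p3,t3)", "in(p4,t3)", "truck_at(t3,hub)"]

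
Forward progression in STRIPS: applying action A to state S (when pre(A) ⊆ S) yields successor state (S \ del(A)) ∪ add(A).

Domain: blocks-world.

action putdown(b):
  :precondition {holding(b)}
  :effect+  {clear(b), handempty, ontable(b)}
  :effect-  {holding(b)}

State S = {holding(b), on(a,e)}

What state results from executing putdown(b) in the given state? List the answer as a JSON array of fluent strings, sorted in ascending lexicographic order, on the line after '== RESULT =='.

Compute (S \ del) ∪ add:
  pre ⊆ S: {holding(b)} ⊆ S  — applicable
  S \ del = {on(a,e)}
  ∪ add   = {clear(b), handempty, on(a,e), ontable(b)}

== RESULT ==
["clear(b)", "handempty", "on(a,e)", "ontable(b)"]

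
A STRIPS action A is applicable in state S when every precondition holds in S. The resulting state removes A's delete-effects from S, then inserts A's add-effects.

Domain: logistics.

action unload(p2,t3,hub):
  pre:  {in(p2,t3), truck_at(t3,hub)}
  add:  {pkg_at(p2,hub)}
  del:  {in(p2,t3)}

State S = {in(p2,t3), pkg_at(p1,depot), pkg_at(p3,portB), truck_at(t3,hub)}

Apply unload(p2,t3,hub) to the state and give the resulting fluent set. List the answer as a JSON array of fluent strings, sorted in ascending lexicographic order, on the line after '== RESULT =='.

Progress:
  pre ⊆ S: {in(p2,t3), truck_at(t3,hub)} ⊆ S  — applicable
  S \ del = {pkg_at(p1,depot), pkg_at(p3,portB), truck_at(t3,hub)}
  ∪ add   = {pkg_at(p1,depot), pkg_at(p2,hub), pkg_at(p3,portB), truck_at(t3,hub)}

== RESULT ==
["pkg_at(p1,depot)", "pkg_at(p2,hub)", "pkg_at(p3,portB)", "truck_at(t3,hub)"]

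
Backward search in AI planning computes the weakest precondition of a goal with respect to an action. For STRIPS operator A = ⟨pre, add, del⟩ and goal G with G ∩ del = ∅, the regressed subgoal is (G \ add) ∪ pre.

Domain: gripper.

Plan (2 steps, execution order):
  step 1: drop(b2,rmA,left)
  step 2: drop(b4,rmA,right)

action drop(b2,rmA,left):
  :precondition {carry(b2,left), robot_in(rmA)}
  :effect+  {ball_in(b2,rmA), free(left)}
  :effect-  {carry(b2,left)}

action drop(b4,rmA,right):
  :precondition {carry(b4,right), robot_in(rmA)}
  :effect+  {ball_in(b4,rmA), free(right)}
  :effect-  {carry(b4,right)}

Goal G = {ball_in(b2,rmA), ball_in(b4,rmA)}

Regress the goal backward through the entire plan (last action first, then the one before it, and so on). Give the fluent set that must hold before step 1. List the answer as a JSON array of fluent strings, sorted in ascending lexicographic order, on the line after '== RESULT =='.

Work backward from the goal:
  through step 2 (drop(b4,rmA,right)): drop {ball_in(b4,rmA)}, keep {ball_in(b2,rmA)}, require {carry(b4,right), robot_in(rmA)}
    → {ball_in(b2,rmA), carry(b4,right), robot_in(rmA)}
  through step 1 (drop(b2,rmA,left)): drop {ball_in(b2,rmA)}, keep {carry(b4,right), robot_in(rmA)}, require {carry(b2,left), robot_in(rmA)}
    → {carry(b2,left), carry(b4,right), robot_in(rmA)}

== RESULT ==
["carry(b2,left)", "carry(b4,right)", "robot_in(rmA)"]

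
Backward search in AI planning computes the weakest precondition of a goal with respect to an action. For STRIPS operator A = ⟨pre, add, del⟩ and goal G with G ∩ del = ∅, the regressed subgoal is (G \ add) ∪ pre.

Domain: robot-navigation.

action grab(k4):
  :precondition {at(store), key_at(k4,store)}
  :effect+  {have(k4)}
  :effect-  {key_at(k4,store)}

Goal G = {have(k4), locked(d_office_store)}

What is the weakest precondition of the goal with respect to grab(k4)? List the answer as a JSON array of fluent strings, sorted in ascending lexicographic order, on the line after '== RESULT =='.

Regress:
  G ∩ del = {}  (empty — regression defined)
  G \ add = {have(k4), locked(d_office_store)} \ {have(k4)} = {locked(d_office_store)}
  ∪ pre   = {locked(d_office_store)} ∪ {at(store), key_at(k4,store)}
          = {at(store), key_at(k4,store), locked(d_office_store)}

== RESULT ==
["at(store)", "key_at(k4,store)", "locked(d_office_store)"]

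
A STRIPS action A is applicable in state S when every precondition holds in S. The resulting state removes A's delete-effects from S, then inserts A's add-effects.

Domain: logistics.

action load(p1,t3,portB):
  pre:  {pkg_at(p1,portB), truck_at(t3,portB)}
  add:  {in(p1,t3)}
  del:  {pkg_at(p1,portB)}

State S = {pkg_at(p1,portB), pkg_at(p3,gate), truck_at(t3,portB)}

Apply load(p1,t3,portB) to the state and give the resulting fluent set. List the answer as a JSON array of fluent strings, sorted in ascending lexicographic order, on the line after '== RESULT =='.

Progress:
  pre ⊆ S: {pkg_at(p1,portB), truck_at(t3,portB)} ⊆ S  — applicable
  S \ del = {pkg_at(p3,gate), truck_at(t3,portB)}
  ∪ add   = {in(p1,t3), pkg_at(p3,gate), truck_at(t3,portB)}

== RESULT ==
["in(p1,t3)", "pkg_at(p3,gate)", "truck_at(t3,portB)"]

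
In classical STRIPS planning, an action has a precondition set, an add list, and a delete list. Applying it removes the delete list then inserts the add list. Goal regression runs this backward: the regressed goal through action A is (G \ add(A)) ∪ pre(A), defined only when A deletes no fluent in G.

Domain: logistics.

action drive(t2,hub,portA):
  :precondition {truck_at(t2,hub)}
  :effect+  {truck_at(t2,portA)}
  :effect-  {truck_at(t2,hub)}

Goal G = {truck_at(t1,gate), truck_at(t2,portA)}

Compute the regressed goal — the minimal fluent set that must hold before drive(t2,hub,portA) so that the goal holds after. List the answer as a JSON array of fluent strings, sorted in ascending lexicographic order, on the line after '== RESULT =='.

Compute (G \ add) ∪ pre:
  G ∩ del = {}  (empty — regression defined)
  G \ add = {truck_at(t1,gate), truck_at(t2,portA)} \ {truck_at(t2,portA)} = {truck_at(t1,gate)}
  ∪ pre   = {truck_at(t1,gate)} ∪ {truck_at(t2,hub)}
          = {truck_at(t1,gate), truck_at(t2,hub)}

== RESULT ==
["truck_at(t1,gate)", "truck_at(t2,hub)"]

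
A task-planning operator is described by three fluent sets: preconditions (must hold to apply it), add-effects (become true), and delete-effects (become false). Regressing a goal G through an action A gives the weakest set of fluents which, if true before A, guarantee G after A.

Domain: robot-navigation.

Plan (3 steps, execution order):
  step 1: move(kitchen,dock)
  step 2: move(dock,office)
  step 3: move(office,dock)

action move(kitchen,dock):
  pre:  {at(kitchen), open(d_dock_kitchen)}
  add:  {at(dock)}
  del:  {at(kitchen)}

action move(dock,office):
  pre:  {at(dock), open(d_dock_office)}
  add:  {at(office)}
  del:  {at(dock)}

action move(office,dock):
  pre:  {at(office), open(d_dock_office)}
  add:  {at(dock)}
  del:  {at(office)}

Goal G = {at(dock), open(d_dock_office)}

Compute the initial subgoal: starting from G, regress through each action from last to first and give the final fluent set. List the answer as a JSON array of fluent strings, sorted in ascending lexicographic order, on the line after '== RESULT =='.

Work backward from the goal:
  through step 3 (move(office,dock)): drop {at(dock)}, keep {open(d_dock_office)}, require {at(office), open(d_dock_office)}
    → {at(office), open(d_dock_office)}
  through step 2 (move(dock,office)): drop {at(office)}, keep {open(d_dock_office)}, require {at(dock), open(d_dock_office)}
    → {at(dock), open(d_dock_office)}
  through step 1 (move(kitchen,dock)): drop {at(dock)}, keep {open(d_dock_office)}, require {at(kitchen), open(d_dock_kitchen)}
    → {at(kitchen), open(d_dock_kitchen), open(d_dock_office)}

== RESULT ==
["at(kitchen)", "open(d_dock_kitchen)", "open(d_dock_office)"]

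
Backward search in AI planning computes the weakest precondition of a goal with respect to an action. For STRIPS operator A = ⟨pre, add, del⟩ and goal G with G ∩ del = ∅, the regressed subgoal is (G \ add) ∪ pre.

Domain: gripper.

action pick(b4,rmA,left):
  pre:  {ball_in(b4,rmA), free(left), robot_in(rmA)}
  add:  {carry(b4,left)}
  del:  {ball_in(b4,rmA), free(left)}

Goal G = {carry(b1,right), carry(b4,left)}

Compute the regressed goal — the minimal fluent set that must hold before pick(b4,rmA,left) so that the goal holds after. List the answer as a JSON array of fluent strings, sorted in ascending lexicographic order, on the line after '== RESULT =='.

Regress:
  G ∩ del = {}  (empty — regression defined)
  G \ add = {carry(b1,right), carry(b4,left)} \ {carry(b4,left)} = {carry(b1,right)}
  ∪ pre   = {carry(b1,right)} ∪ {ball_in(b4,rmA), free(left), robot_in(rmA)}
          = {ball_in(b4,rmA), carry(b1,right), free(left), robot_in(rmA)}

== RESULT ==
["ball_in(b4,rmA)", "carry(b1,right)", "free(left)", "robot_in(rmA)"]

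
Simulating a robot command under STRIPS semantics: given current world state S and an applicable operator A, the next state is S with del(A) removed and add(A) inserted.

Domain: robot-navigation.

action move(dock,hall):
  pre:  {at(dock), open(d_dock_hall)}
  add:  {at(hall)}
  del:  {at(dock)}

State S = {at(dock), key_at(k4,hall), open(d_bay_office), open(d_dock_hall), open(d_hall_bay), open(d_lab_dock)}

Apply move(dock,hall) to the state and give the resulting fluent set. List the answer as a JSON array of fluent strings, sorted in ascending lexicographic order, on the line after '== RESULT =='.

Progress:
  pre ⊆ S: {at(dock), open(d_dock_hall)} ⊆ S  — applicable
  S \ del = {key_at(k4,hall), open(d_bay_office), open(d_dock_hall), open(d_hall_bay), open(d_lab_dock)}
  ∪ add   = {at(hall), key_at(k4,hall), open(d_bay_office), open(d_dock_hall), open(d_hall_bay), open(d_lab_dock)}

== RESULT ==
["at(hall)", "key_at(k4,hall)", "open(d_bay_office)", "open(d_dock_hall)", "open(d_hall_bay)", "open(d_lab_dock)"]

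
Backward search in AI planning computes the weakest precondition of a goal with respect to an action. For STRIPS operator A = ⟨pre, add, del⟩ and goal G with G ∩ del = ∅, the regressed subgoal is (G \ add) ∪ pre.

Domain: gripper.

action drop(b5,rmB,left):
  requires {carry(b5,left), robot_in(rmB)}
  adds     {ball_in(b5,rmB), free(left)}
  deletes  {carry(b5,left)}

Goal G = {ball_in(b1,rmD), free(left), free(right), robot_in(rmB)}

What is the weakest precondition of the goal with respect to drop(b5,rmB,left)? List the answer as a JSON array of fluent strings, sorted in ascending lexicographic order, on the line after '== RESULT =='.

Compute (G \ add) ∪ pre:
  G ∩ del = {}  (empty — regression defined)
  G \ add = {ball_in(b1,rmD), free(left), free(right), robot_in(rmB)} \ {ball_in(b5,rmB), free(left)} = {ball_in(b1,rmD), free(right), robot_in(rmB)}
  ∪ pre   = {ball_in(b1,rmD), free(right), robot_in(rmB)} ∪ {carry(b5,left), robot_in(rmB)}
          = {ball_in(b1,rmD), carry(b5,left), free(right), robot_in(rmB)}

== RESULT ==
["ball_in(b1,rmD)", "carry(b5,left)", "free(right)", "robot_in(rmB)"]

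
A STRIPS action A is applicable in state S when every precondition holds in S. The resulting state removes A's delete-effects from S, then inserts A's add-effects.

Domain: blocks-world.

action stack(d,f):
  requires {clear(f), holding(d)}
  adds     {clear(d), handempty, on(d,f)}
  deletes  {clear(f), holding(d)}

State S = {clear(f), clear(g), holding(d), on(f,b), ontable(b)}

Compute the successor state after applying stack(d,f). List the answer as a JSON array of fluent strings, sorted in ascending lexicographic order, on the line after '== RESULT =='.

Compute (S \ del) ∪ add:
  pre ⊆ S: {clear(f), holding(d)} ⊆ S  — applicable
  S \ del = {clear(g), on(f,b), ontable(b)}
  ∪ add   = {clear(d), clear(g), handempty, on(d,f), on(f,b), ontable(b)}

== RESULT ==
["clear(d)", "clear(g)", "handempty", "on(d,f)", "on(f,b)", "ontable(b)"]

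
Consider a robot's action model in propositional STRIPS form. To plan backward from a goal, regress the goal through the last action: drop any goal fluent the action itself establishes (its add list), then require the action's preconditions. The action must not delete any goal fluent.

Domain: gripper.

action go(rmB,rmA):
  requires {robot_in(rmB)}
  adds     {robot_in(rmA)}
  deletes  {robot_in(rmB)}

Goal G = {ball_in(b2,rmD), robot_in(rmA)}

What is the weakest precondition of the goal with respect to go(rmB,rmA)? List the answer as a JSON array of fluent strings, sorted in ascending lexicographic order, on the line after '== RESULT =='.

Compute (G \ add) ∪ pre:
  G ∩ del = {}  (empty — regression defined)
  G \ add = {ball_in(b2,rmD), robot_in(rmA)} \ {robot_in(rmA)} = {ball_in(b2,rmD)}
  ∪ pre   = {ball_in(b2,rmD)} ∪ {robot_in(rmB)}
          = {ball_in(b2,rmD), robot_in(rmB)}

== RESULT ==
["ball_in(b2,rmD)", "robot_in(rmB)"]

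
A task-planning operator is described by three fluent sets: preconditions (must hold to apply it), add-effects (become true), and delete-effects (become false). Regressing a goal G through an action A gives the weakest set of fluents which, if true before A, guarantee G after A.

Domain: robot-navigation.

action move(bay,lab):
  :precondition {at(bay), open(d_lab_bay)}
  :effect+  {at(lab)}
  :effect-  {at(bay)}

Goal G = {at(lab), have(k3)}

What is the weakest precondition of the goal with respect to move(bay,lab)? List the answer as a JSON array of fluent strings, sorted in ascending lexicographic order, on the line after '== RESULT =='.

Compute (G \ add) ∪ pre:
  G ∩ del = {}  (empty — regression defined)
  G \ add = {at(lab), have(k3)} \ {at(lab)} = {have(k3)}
  ∪ pre   = {have(k3)} ∪ {at(bay), open(d_lab_bay)}
          = {at(bay), have(k3), open(d_lab_bay)}

== RESULT ==
["at(bay)", "have(k3)", "open(d_lab_bay)"]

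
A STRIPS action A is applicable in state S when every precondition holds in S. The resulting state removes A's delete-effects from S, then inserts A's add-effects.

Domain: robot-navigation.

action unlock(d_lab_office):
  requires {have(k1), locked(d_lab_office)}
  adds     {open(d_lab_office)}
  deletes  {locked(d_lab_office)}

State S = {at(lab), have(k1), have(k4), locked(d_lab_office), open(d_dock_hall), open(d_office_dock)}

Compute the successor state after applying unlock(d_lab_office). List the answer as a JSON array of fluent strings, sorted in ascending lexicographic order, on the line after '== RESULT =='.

Progress:
  pre ⊆ S: {have(k1), locked(d_lab_office)} ⊆ S  — applicable
  S \ del = {at(lab), have(k1), have(k4), open(d_dock_hall), open(d_office_dock)}
  ∪ add   = {at(lab), have(k1), have(k4), open(d_dock_hall), open(d_lab_office), open(d_office_dock)}

== RESULT ==
["at(lab)", "have(k1)", "have(k4)", "open(d_dock_hall)", "open(d_lab_office)", "open(d_office_dock)"]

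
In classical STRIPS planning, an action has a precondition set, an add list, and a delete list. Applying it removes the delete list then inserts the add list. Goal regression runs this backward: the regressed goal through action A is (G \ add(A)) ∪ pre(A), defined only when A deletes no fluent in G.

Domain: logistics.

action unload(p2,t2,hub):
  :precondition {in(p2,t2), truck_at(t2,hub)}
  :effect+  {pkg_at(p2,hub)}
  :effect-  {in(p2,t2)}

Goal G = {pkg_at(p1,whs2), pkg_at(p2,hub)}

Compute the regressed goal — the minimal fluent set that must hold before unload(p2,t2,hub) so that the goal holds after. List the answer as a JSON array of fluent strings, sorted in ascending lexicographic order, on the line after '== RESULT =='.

Regress:
  G ∩ del = {}  (empty — regression defined)
  G \ add = {pkg_at(p1,whs2), pkg_at(p2,hub)} \ {pkg_at(p2,hub)} = {pkg_at(p1,whs2)}
  ∪ pre   = {pkg_at(p1,whs2)} ∪ {in(p2,t2), truck_at(t2,hub)}
          = {in(p2,t2), pkg_at(p1,whs2), truck_at(t2,hub)}

== RESULT ==
["in(p2,t2)", "pkg_at(p1,whs2)", "truck_at(t2,hub)"]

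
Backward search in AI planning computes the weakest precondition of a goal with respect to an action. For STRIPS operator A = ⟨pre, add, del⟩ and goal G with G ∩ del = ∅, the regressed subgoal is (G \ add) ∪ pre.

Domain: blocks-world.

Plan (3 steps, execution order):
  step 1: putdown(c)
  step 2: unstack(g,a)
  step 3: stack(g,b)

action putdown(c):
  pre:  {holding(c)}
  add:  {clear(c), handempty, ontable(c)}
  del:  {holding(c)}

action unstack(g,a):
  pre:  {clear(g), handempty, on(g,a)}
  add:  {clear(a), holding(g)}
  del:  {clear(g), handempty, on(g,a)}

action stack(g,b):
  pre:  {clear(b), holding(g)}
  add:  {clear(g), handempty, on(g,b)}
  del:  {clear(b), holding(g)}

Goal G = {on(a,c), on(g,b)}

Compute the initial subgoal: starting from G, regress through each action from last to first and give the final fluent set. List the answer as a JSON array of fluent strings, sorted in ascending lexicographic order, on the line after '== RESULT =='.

Work backward from the goal:
  through step 3 (stack(g,b)): drop {on(g,b)}, keep {on(a,c)}, require {clear(b), holding(g)}
    → {clear(b), holding(g), on(a,c)}
  through step 2 (unstack(g,a)): drop {holding(g)}, keep {clear(b), on(a,c)}, require {clear(g), handempty, on(g,a)}
    → {clear(b), clear(g), handempty, on(a,c), on(g,a)}
  through step 1 (putdown(c)): drop {handempty}, keep {clear(b), clear(g), on(a,c), on(g,a)}, require {holding(c)}
    → {clear(b), clear(g), holding(c), on(a,c), on(g,a)}

== RESULT ==
["clear(b)", "clear(g)", "holding(c)", "on(a,c)", "on(g,a)"]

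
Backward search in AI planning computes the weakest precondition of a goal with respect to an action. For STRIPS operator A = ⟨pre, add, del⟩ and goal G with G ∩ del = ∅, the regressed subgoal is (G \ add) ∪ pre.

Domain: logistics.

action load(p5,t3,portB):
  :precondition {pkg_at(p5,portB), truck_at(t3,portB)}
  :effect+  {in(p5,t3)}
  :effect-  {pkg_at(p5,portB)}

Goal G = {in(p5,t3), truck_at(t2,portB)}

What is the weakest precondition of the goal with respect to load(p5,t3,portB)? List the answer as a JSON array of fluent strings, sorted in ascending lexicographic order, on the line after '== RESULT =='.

Regress:
  G ∩ del = {}  (empty — regression defined)
  G \ add = {in(p5,t3), truck_at(t2,portB)} \ {in(p5,t3)} = {truck_at(t2,portB)}
  ∪ pre   = {truck_at(t2,portB)} ∪ {pkg_at(p5,portB), truck_at(t3,portB)}
          = {pkg_at(p5,portB), truck_at(t2,portB), truck_at(t3,portB)}

== RESULT ==
["pkg_at(p5,portB)", "truck_at(t2,portB)", "truck_at(t3,portB)"]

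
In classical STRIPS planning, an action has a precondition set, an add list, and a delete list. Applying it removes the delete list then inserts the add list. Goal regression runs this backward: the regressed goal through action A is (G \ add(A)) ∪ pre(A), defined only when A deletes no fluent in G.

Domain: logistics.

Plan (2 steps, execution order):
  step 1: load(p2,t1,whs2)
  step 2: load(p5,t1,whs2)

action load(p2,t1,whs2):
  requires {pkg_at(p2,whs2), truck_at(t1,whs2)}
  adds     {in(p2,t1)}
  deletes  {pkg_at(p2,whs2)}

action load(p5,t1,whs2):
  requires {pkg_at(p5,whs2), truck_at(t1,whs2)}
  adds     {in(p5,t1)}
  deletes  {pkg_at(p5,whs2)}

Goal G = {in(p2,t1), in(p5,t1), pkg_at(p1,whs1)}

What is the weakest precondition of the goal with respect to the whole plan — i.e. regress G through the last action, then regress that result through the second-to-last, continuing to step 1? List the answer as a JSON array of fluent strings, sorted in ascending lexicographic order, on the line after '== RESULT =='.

Work backward from the goal:
  through step 2 (load(p5,t1,whs2)): drop {in(p5,t1)}, keep {in(p2,t1), pkg_at(p1,whs1)}, require {pkg_at(p5,whs2), truck_at(t1,whs2)}
    → {in(p2,t1), pkg_at(p1,whs1), pkg_at(p5,whs2), truck_at(t1,whs2)}
  through step 1 (load(p2,t1,whs2)): drop {in(p2,t1)}, keep {pkg_at(p1,whs1), pkg_at(p5,whs2), truck_at(t1,whs2)}, require {pkg_at(p2,whs2), truck_at(t1,whs2)}
    → {pkg_at(p1,whs1), pkg_at(p2,whs2), pkg_at(p5,whs2), truck_at(t1,whs2)}

== RESULT ==
["pkg_at(p1,whs1)", "pkg_at(p2,whs2)", "pkg_at(p5,whs2)", "truck_at(t1,whs2)"]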